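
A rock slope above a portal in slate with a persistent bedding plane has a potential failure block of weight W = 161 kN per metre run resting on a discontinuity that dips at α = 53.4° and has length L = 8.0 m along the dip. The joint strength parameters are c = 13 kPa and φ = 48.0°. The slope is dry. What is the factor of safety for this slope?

Resolving the block weight along and normal to the plane and applying the Mohr–Coulomb strength on the joint:
N' = W cosα = 161·cos53.4° = 96.0 kN/m
Driving force T = W sinα = 161·sin53.4° = 129.3 kN/m
Resisting force R = c·L + N'·tanφ = 13·8.0 + 96.0·tan48.0° = 104.0 + 106.6 = 210.6 kN/m
FS = R / T = 210.6 / 129.3 = 1.629

FS = 1.63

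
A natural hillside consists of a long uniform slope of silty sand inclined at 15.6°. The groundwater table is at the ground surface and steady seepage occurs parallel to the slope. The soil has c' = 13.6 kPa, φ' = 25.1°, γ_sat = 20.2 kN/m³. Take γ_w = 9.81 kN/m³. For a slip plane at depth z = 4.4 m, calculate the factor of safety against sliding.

With seepage parallel to the slope and the water table at the surface, the effective normal stress on the slip plane uses the buoyant unit weight γ' = γ_sat − γ_w while the driving shear stress uses γ_sat:
FS = [c' + γ' z cos²β tanφ'] / [γ_sat z sinβ cosβ]
γ' = 20.2 − 9.81 = 10.39 kN/m³
Numerator = 13.6 + 10.39·4.4·cos²15.6°·tan25.1° = 13.6 + 10.39·4.4·0.9277·0.4684 = 33.466 kPa
Denominator = 20.2·4.4·sin15.6°·cos15.6° = 20.2·4.4·0.2689·0.9632 = 23.021 kPa
FS = 33.466 / 23.021 = 1.454

FS = 1.45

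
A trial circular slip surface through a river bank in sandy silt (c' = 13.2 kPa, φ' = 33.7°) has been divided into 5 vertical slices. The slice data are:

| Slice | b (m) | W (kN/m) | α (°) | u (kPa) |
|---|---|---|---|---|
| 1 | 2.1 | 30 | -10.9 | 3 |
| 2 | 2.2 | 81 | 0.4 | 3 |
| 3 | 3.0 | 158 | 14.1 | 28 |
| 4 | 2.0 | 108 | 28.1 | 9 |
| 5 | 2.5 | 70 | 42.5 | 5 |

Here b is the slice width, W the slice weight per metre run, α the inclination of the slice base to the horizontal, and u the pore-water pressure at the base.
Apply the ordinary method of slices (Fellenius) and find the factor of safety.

FS = 2.70

Ordinary method of slices: FS = Σ[c'·Δl_i + (W_i cosα_i − u_i·Δl_i)·tanφ'] / Σ W_i sinα_i, with Δl_i = b_i / cosα_i.
Slice 1: Δl = 2.1/cos(-10.9°) = 2.139 m; N'_1 = 30·cos(-10.9°) − 3·2.139 = 23.0; c'Δl = 28.23; W sinα = -5.7
Slice 2: Δl = 2.2/cos0.4° = 2.200 m; N'_2 = 81·cos0.4° − 3·2.200 = 74.4; c'Δl = 29.04; W sinα = 0.6
Slice 3: Δl = 3.0/cos14.1° = 3.093 m; N'_3 = 158·cos14.1° − 28·3.093 = 66.6; c'Δl = 40.83; W sinα = 38.5
Slice 4: Δl = 2.0/cos28.1° = 2.267 m; N'_4 = 108·cos28.1° − 9·2.267 = 74.9; c'Δl = 29.93; W sinα = 50.9
Slice 5: Δl = 2.5/cos42.5° = 3.391 m; N'_5 = 70·cos42.5° − 5·3.391 = 34.7; c'Δl = 44.76; W sinα = 47.3
Σc'Δl = 172.8 kN/m; ΣN' = 273.6 kN/m; ΣW sinα = 131.5 kN/m
Resisting = 172.8 + 273.6·tan33.7° = 172.8 + 182.5 = 355.2 kN/m
FS = 355.2 / 131.5 = 2.701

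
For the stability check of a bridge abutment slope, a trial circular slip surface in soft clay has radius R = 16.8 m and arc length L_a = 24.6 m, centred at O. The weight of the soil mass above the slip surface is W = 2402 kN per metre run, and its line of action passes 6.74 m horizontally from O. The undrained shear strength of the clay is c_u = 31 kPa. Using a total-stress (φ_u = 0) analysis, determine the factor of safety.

Taking moments about the centre O, the resisting moment is provided by the undrained shear strength acting along the arc:
M_R = c_u·L_a·R = 31·24.60·16.8 = 12811.7 kN·m/m
M_D = W·d = 2402·6.74 = 16189.5 kN·m/m
FS = M_R / M_D = 12811.7 / 16189.5 = 0.791

FS = 0.79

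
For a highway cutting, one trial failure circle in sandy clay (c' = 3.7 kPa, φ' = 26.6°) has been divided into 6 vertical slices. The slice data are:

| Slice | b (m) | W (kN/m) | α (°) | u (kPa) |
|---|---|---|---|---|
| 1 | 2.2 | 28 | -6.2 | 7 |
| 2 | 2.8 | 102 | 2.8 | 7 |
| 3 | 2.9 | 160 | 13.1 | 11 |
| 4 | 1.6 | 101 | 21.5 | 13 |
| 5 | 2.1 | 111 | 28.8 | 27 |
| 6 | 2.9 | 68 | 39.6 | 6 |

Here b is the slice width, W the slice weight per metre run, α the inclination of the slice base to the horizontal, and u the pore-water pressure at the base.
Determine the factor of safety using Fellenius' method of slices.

Ordinary method of slices: FS = Σ[c'·Δl_i + (W_i cosα_i − u_i·Δl_i)·tanφ'] / Σ W_i sinα_i, with Δl_i = b_i / cosα_i.
Slice 1: Δl = 2.2/cos(-6.2°) = 2.213 m; N'_1 = 28·cos(-6.2°) − 7·2.213 = 12.3; c'Δl = 8.19; W sinα = -3.0
Slice 2: Δl = 2.8/cos2.8° = 2.803 m; N'_2 = 102·cos2.8° − 7·2.803 = 82.3; c'Δl = 10.37; W sinα = 5.0
Slice 3: Δl = 2.9/cos13.1° = 2.977 m; N'_3 = 160·cos13.1° − 11·2.977 = 123.1; c'Δl = 11.02; W sinα = 36.3
Slice 4: Δl = 1.6/cos21.5° = 1.720 m; N'_4 = 101·cos21.5° − 13·1.720 = 71.6; c'Δl = 6.36; W sinα = 37.0
Slice 5: Δl = 2.1/cos28.8° = 2.396 m; N'_5 = 111·cos28.8° − 27·2.396 = 32.6; c'Δl = 8.87; W sinα = 53.5
Slice 6: Δl = 2.9/cos39.6° = 3.764 m; N'_6 = 68·cos39.6° − 6·3.764 = 29.8; c'Δl = 13.93; W sinα = 43.3
Σc'Δl = 58.7 kN/m; ΣN' = 351.7 kN/m; ΣW sinα = 172.1 kN/m
Resisting = 58.7 + 351.7·tan26.6° = 58.7 + 176.1 = 234.8 kN/m
FS = 234.8 / 172.1 = 1.365

FS = 1.36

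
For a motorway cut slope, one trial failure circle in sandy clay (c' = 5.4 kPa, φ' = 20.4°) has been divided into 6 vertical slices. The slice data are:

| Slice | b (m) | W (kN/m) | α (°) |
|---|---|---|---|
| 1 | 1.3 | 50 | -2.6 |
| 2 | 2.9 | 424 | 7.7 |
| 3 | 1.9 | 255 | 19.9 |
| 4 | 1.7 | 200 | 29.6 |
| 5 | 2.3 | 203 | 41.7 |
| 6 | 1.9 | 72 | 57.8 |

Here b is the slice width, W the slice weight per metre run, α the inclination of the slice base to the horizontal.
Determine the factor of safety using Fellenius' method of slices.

FS = 1.10

Ordinary method of slices: FS = Σ[c'·Δl_i + (W_i cosα_i)·tanφ'] / Σ W_i sinα_i, with Δl_i = b_i / cosα_i.
Slice 1: Δl = 1.3/cos(-2.6°) = 1.301 m; N'_1 = 50·cos(-2.6°) = 49.9; c'Δl = 7.03; W sinα = -2.3
Slice 2: Δl = 2.9/cos7.7° = 2.926 m; N'_2 = 424·cos7.7° = 420.2; c'Δl = 15.80; W sinα = 56.8
Slice 3: Δl = 1.9/cos19.9° = 2.021 m; N'_3 = 255·cos19.9° = 239.8; c'Δl = 10.91; W sinα = 86.8
Slice 4: Δl = 1.7/cos29.6° = 1.955 m; N'_4 = 200·cos29.6° = 173.9; c'Δl = 10.56; W sinα = 98.8
Slice 5: Δl = 2.3/cos41.7° = 3.080 m; N'_5 = 203·cos41.7° = 151.6; c'Δl = 16.63; W sinα = 135.0
Slice 6: Δl = 1.9/cos57.8° = 3.566 m; N'_6 = 72·cos57.8° = 38.4; c'Δl = 19.25; W sinα = 60.9
Σc'Δl = 80.2 kN/m; ΣN' = 1073.7 kN/m; ΣW sinα = 436.1 kN/m
Resisting = 80.2 + 1073.7·tan20.4° = 80.2 + 399.3 = 479.5 kN/m
FS = 479.5 / 436.1 = 1.100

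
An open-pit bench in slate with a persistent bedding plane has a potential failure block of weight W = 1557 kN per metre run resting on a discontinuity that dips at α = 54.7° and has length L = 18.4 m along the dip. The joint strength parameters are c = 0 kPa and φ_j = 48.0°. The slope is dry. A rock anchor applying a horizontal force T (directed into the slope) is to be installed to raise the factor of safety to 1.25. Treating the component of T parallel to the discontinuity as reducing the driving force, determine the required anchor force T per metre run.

Resolving forces along and normal to the sliding plane, with the horizontal anchor force T adding T·sinα to the effective normal force and T·cosα acting up the plane against the driving force:
FS = [cL + (W cosα + T sinα) tanφ_j] / [W sinα − T cosα]
Without the anchor: N' = 899.7 kN/m, driving T_d = 1270.7 kN/m, resisting R = 0·18.4 + 899.7·tan48.0° = 999.2 kN/m, FS = 0.79.
Setting FS = 1.25 and solving for T:
1.25·(1270.7 − T cos54.7°) = 999.2 + T sin54.7°·tan48.0°
T·(sin54.7°·tan48.0° + 1.25·cos54.7°) = 1.25·1270.7 − 999.2
T·(0.8161·1.1106 + 1.25·0.5779) = 1588.4 − 999.2 = 589.2
T·1.6287 = 589.2
T = 361.7 kN/m

T = 362 kN/m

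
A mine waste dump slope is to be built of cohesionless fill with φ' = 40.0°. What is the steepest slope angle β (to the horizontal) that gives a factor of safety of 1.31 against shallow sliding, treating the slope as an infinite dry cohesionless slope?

For an infinite dry cohesionless slope FS = tanφ'/tanβ, so tanβ = tanφ' / FS.
tanβ = tan40.0° / 1.31 = 0.8391 / 1.31 = 0.6405
β = arctan(0.6405) = 32.64°

β = 32.6°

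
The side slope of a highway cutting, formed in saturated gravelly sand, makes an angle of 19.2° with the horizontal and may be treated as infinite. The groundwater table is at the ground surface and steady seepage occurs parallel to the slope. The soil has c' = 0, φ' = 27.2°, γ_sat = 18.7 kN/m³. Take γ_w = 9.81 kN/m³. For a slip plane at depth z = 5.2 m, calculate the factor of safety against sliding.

FS = 0.70

With seepage parallel to the slope and the water table at the surface, the effective normal stress on the slip plane uses the buoyant unit weight γ' = γ_sat − γ_w while the driving shear stress uses γ_sat:
FS = [c' + γ' z cos²β tanφ'] / [γ_sat z sinβ cosβ]
(For c' = 0 this reduces to FS = (γ'/γ_sat)·tanφ'/tanβ.)
γ' = 18.7 − 9.81 = 8.89 kN/m³
Numerator = 0.0 + 8.89·5.2·cos²19.2°·tan27.2° = 0.0 + 8.89·5.2·0.8918·0.5139 = 21.188 kPa
Denominator = 18.7·5.2·sin19.2°·cos19.2° = 18.7·5.2·0.3289·0.9444 = 30.200 kPa
FS = 21.188 / 30.200 = 0.702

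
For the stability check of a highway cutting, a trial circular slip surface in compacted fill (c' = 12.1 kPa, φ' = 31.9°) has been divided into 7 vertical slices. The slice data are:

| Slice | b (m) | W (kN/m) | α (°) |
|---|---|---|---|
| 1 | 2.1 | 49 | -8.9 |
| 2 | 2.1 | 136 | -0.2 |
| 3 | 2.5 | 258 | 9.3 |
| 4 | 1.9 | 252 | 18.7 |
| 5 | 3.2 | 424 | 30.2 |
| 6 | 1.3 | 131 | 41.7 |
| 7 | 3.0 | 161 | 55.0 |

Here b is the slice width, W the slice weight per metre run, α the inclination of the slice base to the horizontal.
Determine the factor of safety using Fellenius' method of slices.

FS = 1.84

Ordinary method of slices: FS = Σ[c'·Δl_i + (W_i cosα_i)·tanφ'] / Σ W_i sinα_i, with Δl_i = b_i / cosα_i.
Slice 1: Δl = 2.1/cos(-8.9°) = 2.126 m; N'_1 = 49·cos(-8.9°) = 48.4; c'Δl = 25.72; W sinα = -7.6
Slice 2: Δl = 2.1/cos(-0.2°) = 2.100 m; N'_2 = 136·cos(-0.2°) = 136.0; c'Δl = 25.41; W sinα = -0.5
Slice 3: Δl = 2.5/cos9.3° = 2.533 m; N'_3 = 258·cos9.3° = 254.6; c'Δl = 30.65; W sinα = 41.7
Slice 4: Δl = 1.9/cos18.7° = 2.006 m; N'_4 = 252·cos18.7° = 238.7; c'Δl = 24.27; W sinα = 80.8
Slice 5: Δl = 3.2/cos30.2° = 3.703 m; N'_5 = 424·cos30.2° = 366.5; c'Δl = 44.80; W sinα = 213.3
Slice 6: Δl = 1.3/cos41.7° = 1.741 m; N'_6 = 131·cos41.7° = 97.8; c'Δl = 21.07; W sinα = 87.1
Slice 7: Δl = 3.0/cos55.0° = 5.230 m; N'_7 = 161·cos55.0° = 92.3; c'Δl = 63.29; W sinα = 131.9
Σc'Δl = 235.2 kN/m; ΣN' = 1234.3 kN/m; ΣW sinα = 546.7 kN/m
Resisting = 235.2 + 1234.3·tan31.9° = 235.2 + 768.3 = 1003.5 kN/m
FS = 1003.5 / 546.7 = 1.835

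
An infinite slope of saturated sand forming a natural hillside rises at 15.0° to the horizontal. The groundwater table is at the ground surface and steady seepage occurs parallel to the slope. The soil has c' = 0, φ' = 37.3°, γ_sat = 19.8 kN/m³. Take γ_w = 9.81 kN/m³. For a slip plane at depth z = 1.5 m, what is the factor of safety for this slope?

FS = 1.43

With seepage parallel to the slope and the water table at the surface, the effective normal stress on the slip plane uses the buoyant unit weight γ' = γ_sat − γ_w while the driving shear stress uses γ_sat:
FS = [c' + γ' z cos²β tanφ'] / [γ_sat z sinβ cosβ]
(For c' = 0 this reduces to FS = (γ'/γ_sat)·tanφ'/tanβ.)
γ' = 19.8 − 9.81 = 9.99 kN/m³
Numerator = 0.0 + 9.99·1.5·cos²15.0°·tan37.3° = 0.0 + 9.99·1.5·0.9330·0.7618 = 10.651 kPa
Denominator = 19.8·1.5·sin15.0°·cos15.0° = 19.8·1.5·0.2588·0.9659 = 7.425 kPa
FS = 10.651 / 7.425 = 1.434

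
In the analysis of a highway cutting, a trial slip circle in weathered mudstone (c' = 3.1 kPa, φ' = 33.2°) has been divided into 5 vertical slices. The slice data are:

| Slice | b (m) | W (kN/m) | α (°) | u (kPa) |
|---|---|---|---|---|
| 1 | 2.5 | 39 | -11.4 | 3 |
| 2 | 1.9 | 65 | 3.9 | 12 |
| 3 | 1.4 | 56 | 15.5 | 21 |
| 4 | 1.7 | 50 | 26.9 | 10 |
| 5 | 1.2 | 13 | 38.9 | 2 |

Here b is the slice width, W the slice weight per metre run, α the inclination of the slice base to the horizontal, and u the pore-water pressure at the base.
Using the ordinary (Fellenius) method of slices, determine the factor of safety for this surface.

Ordinary method of slices: FS = Σ[c'·Δl_i + (W_i cosα_i − u_i·Δl_i)·tanφ'] / Σ W_i sinα_i, with Δl_i = b_i / cosα_i.
Slice 1: Δl = 2.5/cos(-11.4°) = 2.550 m; N'_1 = 39·cos(-11.4°) − 3·2.550 = 30.6; c'Δl = 7.91; W sinα = -7.7
Slice 2: Δl = 1.9/cos3.9° = 1.904 m; N'_2 = 65·cos3.9° − 12·1.904 = 42.0; c'Δl = 5.90; W sinα = 4.4
Slice 3: Δl = 1.4/cos15.5° = 1.453 m; N'_3 = 56·cos15.5° − 21·1.453 = 23.5; c'Δl = 4.50; W sinα = 15.0
Slice 4: Δl = 1.7/cos26.9° = 1.906 m; N'_4 = 50·cos26.9° − 10·1.906 = 25.5; c'Δl = 5.91; W sinα = 22.6
Slice 5: Δl = 1.2/cos38.9° = 1.542 m; N'_5 = 13·cos38.9° − 2·1.542 = 7.0; c'Δl = 4.78; W sinα = 8.2
Σc'Δl = 29.0 kN/m; ΣN' = 128.6 kN/m; ΣW sinα = 42.5 kN/m
Resisting = 29.0 + 128.6·tan33.2° = 29.0 + 84.1 = 113.2 kN/m
FS = 113.2 / 42.5 = 2.665

FS = 2.66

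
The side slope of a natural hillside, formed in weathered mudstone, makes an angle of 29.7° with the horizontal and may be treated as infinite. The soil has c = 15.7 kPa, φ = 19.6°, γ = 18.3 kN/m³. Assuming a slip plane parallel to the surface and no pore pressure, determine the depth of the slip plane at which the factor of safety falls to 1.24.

Setting FS = 1.24 in FS = [c + γz cos²β tanφ] / [γz sinβ cosβ] and solving for z:
z = c / [γ cosβ (FS·sinβ − cosβ·tanφ)]
  = 15.7 / [18.3·cos29.7°·(1.24·sin29.7° − cos29.7°·tan19.6°)]
  = 15.7 / [18.3·0.8686·(1.24·0.4955 − 0.8686·0.3561)]
  = 15.7 / 4.8493 = 3.238 m

z = 3.24 m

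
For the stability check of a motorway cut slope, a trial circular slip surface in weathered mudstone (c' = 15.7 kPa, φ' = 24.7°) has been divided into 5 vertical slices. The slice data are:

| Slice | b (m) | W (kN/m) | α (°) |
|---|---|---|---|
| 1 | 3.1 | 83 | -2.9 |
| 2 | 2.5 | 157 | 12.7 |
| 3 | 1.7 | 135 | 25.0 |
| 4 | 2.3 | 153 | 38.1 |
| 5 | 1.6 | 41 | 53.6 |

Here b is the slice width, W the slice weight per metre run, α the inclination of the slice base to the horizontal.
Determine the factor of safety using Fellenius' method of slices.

Ordinary method of slices: FS = Σ[c'·Δl_i + (W_i cosα_i)·tanφ'] / Σ W_i sinα_i, with Δl_i = b_i / cosα_i.
Slice 1: Δl = 3.1/cos(-2.9°) = 3.104 m; N'_1 = 83·cos(-2.9°) = 82.9; c'Δl = 48.73; W sinα = -4.2
Slice 2: Δl = 2.5/cos12.7° = 2.563 m; N'_2 = 157·cos12.7° = 153.2; c'Δl = 40.23; W sinα = 34.5
Slice 3: Δl = 1.7/cos25.0° = 1.876 m; N'_3 = 135·cos25.0° = 122.4; c'Δl = 29.45; W sinα = 57.1
Slice 4: Δl = 2.3/cos38.1° = 2.923 m; N'_4 = 153·cos38.1° = 120.4; c'Δl = 45.89; W sinα = 94.4
Slice 5: Δl = 1.6/cos53.6° = 2.696 m; N'_5 = 41·cos53.6° = 24.3; c'Δl = 42.33; W sinα = 33.0
Σc'Δl = 206.6 kN/m; ΣN' = 503.1 kN/m; ΣW sinα = 214.8 kN/m
Resisting = 206.6 + 503.1·tan24.7° = 206.6 + 231.4 = 438.1 kN/m
FS = 438.1 / 214.8 = 2.040

FS = 2.04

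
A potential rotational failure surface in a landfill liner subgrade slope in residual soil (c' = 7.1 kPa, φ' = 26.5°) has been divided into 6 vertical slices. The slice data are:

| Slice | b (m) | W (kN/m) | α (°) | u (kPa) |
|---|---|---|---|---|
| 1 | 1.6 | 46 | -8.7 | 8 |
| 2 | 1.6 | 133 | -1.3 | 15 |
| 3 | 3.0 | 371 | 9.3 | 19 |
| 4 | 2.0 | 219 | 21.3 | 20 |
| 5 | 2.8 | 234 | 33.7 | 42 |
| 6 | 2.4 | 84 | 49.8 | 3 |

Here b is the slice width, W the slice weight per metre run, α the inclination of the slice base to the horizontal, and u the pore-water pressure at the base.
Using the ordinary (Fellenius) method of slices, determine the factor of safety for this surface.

Ordinary method of slices: FS = Σ[c'·Δl_i + (W_i cosα_i − u_i·Δl_i)·tanφ'] / Σ W_i sinα_i, with Δl_i = b_i / cosα_i.
Slice 1: Δl = 1.6/cos(-8.7°) = 1.619 m; N'_1 = 46·cos(-8.7°) − 8·1.619 = 32.5; c'Δl = 11.49; W sinα = -7.0
Slice 2: Δl = 1.6/cos(-1.3°) = 1.600 m; N'_2 = 133·cos(-1.3°) − 15·1.600 = 109.0; c'Δl = 11.36; W sinα = -3.0
Slice 3: Δl = 3.0/cos9.3° = 3.040 m; N'_3 = 371·cos9.3° − 19·3.040 = 308.4; c'Δl = 21.58; W sinα = 60.0
Slice 4: Δl = 2.0/cos21.3° = 2.147 m; N'_4 = 219·cos21.3° − 20·2.147 = 161.1; c'Δl = 15.24; W sinα = 79.6
Slice 5: Δl = 2.8/cos33.7° = 3.366 m; N'_5 = 234·cos33.7° − 42·3.366 = 53.3; c'Δl = 23.90; W sinα = 129.8
Slice 6: Δl = 2.4/cos49.8° = 3.718 m; N'_6 = 84·cos49.8° − 3·3.718 = 43.1; c'Δl = 26.40; W sinα = 64.2
Σc'Δl = 110.0 kN/m; ΣN' = 707.3 kN/m; ΣW sinα = 323.5 kN/m
Resisting = 110.0 + 707.3·tan26.5° = 110.0 + 352.7 = 462.6 kN/m
FS = 462.6 / 323.5 = 1.430

FS = 1.43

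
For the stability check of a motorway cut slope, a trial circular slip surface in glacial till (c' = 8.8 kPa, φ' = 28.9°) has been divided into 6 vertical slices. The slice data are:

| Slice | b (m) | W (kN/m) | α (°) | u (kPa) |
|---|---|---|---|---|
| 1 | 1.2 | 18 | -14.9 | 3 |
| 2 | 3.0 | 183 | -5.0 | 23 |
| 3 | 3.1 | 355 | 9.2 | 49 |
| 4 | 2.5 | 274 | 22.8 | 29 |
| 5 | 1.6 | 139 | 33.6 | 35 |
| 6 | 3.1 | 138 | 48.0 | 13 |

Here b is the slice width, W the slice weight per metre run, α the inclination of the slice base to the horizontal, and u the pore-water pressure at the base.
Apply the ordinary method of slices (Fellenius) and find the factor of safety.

FS = 1.45

Ordinary method of slices: FS = Σ[c'·Δl_i + (W_i cosα_i − u_i·Δl_i)·tanφ'] / Σ W_i sinα_i, with Δl_i = b_i / cosα_i.
Slice 1: Δl = 1.2/cos(-14.9°) = 1.242 m; N'_1 = 18·cos(-14.9°) − 3·1.242 = 13.7; c'Δl = 10.93; W sinα = -4.6
Slice 2: Δl = 3.0/cos(-5.0°) = 3.011 m; N'_2 = 183·cos(-5.0°) − 23·3.011 = 113.0; c'Δl = 26.50; W sinα = -15.9
Slice 3: Δl = 3.1/cos9.2° = 3.140 m; N'_3 = 355·cos9.2° − 49·3.140 = 196.6; c'Δl = 27.64; W sinα = 56.8
Slice 4: Δl = 2.5/cos22.8° = 2.712 m; N'_4 = 274·cos22.8° − 29·2.712 = 173.9; c'Δl = 23.86; W sinα = 106.2
Slice 5: Δl = 1.6/cos33.6° = 1.921 m; N'_5 = 139·cos33.6° − 35·1.921 = 48.5; c'Δl = 16.90; W sinα = 76.9
Slice 6: Δl = 3.1/cos48.0° = 4.633 m; N'_6 = 138·cos48.0° − 13·4.633 = 32.1; c'Δl = 40.77; W sinα = 102.6
Σc'Δl = 146.6 kN/m; ΣN' = 577.9 kN/m; ΣW sinα = 321.8 kN/m
Resisting = 146.6 + 577.9·tan28.9° = 146.6 + 319.0 = 465.6 kN/m
FS = 465.6 / 321.8 = 1.447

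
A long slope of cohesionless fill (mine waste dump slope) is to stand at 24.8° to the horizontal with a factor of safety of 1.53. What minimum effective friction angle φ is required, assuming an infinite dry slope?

FS = tanφ/tanβ ⇒ tanφ = FS · tanβ = 1.53 · tan24.8° = 0.7070
φ = arctan(0.7070) = 35.26°

φ = 35.3°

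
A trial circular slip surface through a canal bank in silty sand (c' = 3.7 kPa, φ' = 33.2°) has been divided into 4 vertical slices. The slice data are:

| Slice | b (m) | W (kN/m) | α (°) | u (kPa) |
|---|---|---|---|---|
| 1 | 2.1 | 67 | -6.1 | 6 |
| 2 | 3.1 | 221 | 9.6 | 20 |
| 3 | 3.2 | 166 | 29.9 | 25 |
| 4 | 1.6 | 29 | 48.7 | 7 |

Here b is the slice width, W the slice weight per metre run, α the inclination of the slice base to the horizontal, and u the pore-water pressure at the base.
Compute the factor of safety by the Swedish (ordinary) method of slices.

Ordinary method of slices: FS = Σ[c'·Δl_i + (W_i cosα_i − u_i·Δl_i)·tanφ'] / Σ W_i sinα_i, with Δl_i = b_i / cosα_i.
Slice 1: Δl = 2.1/cos(-6.1°) = 2.112 m; N'_1 = 67·cos(-6.1°) − 6·2.112 = 53.9; c'Δl = 7.81; W sinα = -7.1
Slice 2: Δl = 3.1/cos9.6° = 3.144 m; N'_2 = 221·cos9.6° − 20·3.144 = 155.0; c'Δl = 11.63; W sinα = 36.9
Slice 3: Δl = 3.2/cos29.9° = 3.691 m; N'_3 = 166·cos29.9° − 25·3.691 = 51.6; c'Δl = 13.66; W sinα = 82.7
Slice 4: Δl = 1.6/cos48.7° = 2.424 m; N'_4 = 29·cos48.7° − 7·2.424 = 2.2; c'Δl = 8.97; W sinα = 21.8
Σc'Δl = 42.1 kN/m; ΣN' = 262.8 kN/m; ΣW sinα = 134.3 kN/m
Resisting = 42.1 + 262.8·tan33.2° = 42.1 + 171.9 = 214.0 kN/m
FS = 214.0 / 134.3 = 1.594

FS = 1.59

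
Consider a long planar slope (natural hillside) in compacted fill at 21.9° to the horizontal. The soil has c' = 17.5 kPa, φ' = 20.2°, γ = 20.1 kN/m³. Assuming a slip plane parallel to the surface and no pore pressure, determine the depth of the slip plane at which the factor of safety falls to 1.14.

Setting FS = 1.14 in FS = [c' + γz cos²β tanφ'] / [γz sinβ cosβ] and solving for z:
z = c' / [γ cosβ (FS·sinβ − cosβ·tanφ')]
  = 17.5 / [20.1·cos21.9°·(1.14·sin21.9° − cos21.9°·tan20.2°)]
  = 17.5 / [20.1·0.9278·(1.14·0.3730 − 0.9278·0.3679)]
  = 17.5 / 1.5634 = 11.194 m

z = 11.19 m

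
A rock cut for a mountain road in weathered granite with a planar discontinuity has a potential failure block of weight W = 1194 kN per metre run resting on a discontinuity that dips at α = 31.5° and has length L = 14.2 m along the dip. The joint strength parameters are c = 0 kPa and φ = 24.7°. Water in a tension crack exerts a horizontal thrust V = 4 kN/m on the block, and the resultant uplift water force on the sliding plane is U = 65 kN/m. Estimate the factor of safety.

Resolving the block weight along and normal to the plane and applying the Mohr–Coulomb strength on the joint:
N' = W cosα − U − V sinα = 1194·cos31.5° − 65 − 4·sin31.5° = 951.0 kN/m
Driving force T = W sinα + V cosα = 1194·sin31.5° + 4·cos31.5° = 627.3 kN/m
Resisting force R = c·L + N'·tanφ = 0·14.2 + 951.0·tan24.7° = 0.0 + 437.4 = 437.4 kN/m
FS = R / T = 437.4 / 627.3 = 0.697

FS = 0.70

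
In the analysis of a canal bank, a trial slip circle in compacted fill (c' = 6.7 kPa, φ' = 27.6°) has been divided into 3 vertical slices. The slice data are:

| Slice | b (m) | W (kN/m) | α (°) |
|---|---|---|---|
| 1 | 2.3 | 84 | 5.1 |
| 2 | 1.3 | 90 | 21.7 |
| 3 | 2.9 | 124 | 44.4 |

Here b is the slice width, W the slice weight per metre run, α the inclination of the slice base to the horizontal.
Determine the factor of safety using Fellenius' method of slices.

Ordinary method of slices: FS = Σ[c'·Δl_i + (W_i cosα_i)·tanφ'] / Σ W_i sinα_i, with Δl_i = b_i / cosα_i.
Slice 1: Δl = 2.3/cos5.1° = 2.309 m; N'_1 = 84·cos5.1° = 83.7; c'Δl = 15.47; W sinα = 7.5
Slice 2: Δl = 1.3/cos21.7° = 1.399 m; N'_2 = 90·cos21.7° = 83.6; c'Δl = 9.37; W sinα = 33.3
Slice 3: Δl = 2.9/cos44.4° = 4.059 m; N'_3 = 124·cos44.4° = 88.6; c'Δl = 27.19; W sinα = 86.8
Σc'Δl = 52.0 kN/m; ΣN' = 255.9 kN/m; ΣW sinα = 127.5 kN/m
Resisting = 52.0 + 255.9·tan27.6° = 52.0 + 133.8 = 185.8 kN/m
FS = 185.8 / 127.5 = 1.457

FS = 1.46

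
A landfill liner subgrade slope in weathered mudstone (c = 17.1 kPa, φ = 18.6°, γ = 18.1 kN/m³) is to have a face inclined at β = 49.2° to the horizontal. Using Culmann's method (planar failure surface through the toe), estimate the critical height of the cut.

H_c = 19.47 m

Culmann's analysis gives the critical failure plane at α_cr = (β + φ)/2 = (49.2 + 18.6)/2 = 33.9°, and the critical height
H_c = (4c/γ) · sinβ cosφ / [1 − cos(β − φ)]
    = (4·17.1/18.1) · sin49.2°·cos18.6° / [1 − cos(30.6°)]
    = 3.779 · 0.7570·0.9478 / [1 − 0.8607]
    = 3.779 · 0.7175 / 0.1393
    = 19.47 m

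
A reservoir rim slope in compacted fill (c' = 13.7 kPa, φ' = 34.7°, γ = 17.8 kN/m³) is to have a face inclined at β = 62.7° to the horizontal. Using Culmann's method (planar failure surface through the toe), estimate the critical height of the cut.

H_c = 19.22 m

Culmann's analysis gives the critical failure plane at α_cr = (β + φ')/2 = (62.7 + 34.7)/2 = 48.7°, and the critical height
H_c = (4c'/γ) · sinβ cosφ' / [1 − cos(β − φ')]
    = (4·13.7/17.8) · sin62.7°·cos34.7° / [1 − cos(28.0°)]
    = 3.079 · 0.8886·0.8221 / [1 − 0.8829]
    = 3.079 · 0.7306 / 0.1171
    = 19.22 m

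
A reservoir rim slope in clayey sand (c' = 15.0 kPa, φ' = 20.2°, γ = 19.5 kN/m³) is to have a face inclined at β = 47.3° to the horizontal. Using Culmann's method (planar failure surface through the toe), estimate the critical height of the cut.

Culmann's analysis gives the critical failure plane at α_cr = (β + φ')/2 = (47.3 + 20.2)/2 = 33.8°, and the critical height
H_c = (4c'/γ) · sinβ cosφ' / [1 − cos(β − φ')]
    = (4·15.0/19.5) · sin47.3°·cos20.2° / [1 − cos(27.1°)]
    = 3.077 · 0.7349·0.9385 / [1 − 0.8902]
    = 3.077 · 0.6897 / 0.1098
    = 19.33 m

H_c = 19.33 m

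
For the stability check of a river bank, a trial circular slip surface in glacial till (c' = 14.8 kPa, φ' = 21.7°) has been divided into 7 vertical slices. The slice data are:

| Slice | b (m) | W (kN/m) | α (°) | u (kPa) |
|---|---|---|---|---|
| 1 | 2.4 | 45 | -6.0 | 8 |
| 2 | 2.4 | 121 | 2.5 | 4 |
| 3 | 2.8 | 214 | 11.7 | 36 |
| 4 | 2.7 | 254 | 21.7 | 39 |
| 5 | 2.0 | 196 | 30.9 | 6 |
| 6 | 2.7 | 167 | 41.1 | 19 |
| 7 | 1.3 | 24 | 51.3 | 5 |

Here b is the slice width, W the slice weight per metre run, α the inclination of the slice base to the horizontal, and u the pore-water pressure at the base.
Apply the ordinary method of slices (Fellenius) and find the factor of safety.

FS = 1.38

Ordinary method of slices: FS = Σ[c'·Δl_i + (W_i cosα_i − u_i·Δl_i)·tanφ'] / Σ W_i sinα_i, with Δl_i = b_i / cosα_i.
Slice 1: Δl = 2.4/cos(-6.0°) = 2.413 m; N'_1 = 45·cos(-6.0°) − 8·2.413 = 25.4; c'Δl = 35.72; W sinα = -4.7
Slice 2: Δl = 2.4/cos2.5° = 2.402 m; N'_2 = 121·cos2.5° − 4·2.402 = 111.3; c'Δl = 35.55; W sinα = 5.3
Slice 3: Δl = 2.8/cos11.7° = 2.859 m; N'_3 = 214·cos11.7° − 36·2.859 = 106.6; c'Δl = 42.32; W sinα = 43.4
Slice 4: Δl = 2.7/cos21.7° = 2.906 m; N'_4 = 254·cos21.7° − 39·2.906 = 122.7; c'Δl = 43.01; W sinα = 93.9
Slice 5: Δl = 2.0/cos30.9° = 2.331 m; N'_5 = 196·cos30.9° − 6·2.331 = 154.2; c'Δl = 34.50; W sinα = 100.7
Slice 6: Δl = 2.7/cos41.1° = 3.583 m; N'_6 = 167·cos41.1° − 19·3.583 = 57.8; c'Δl = 53.03; W sinα = 109.8
Slice 7: Δl = 1.3/cos51.3° = 2.079 m; N'_7 = 24·cos51.3° − 5·2.079 = 4.6; c'Δl = 30.77; W sinα = 18.7
Σc'Δl = 274.9 kN/m; ΣN' = 582.6 kN/m; ΣW sinα = 367.1 kN/m
Resisting = 274.9 + 582.6·tan21.7° = 274.9 + 231.8 = 506.7 kN/m
FS = 506.7 / 367.1 = 1.381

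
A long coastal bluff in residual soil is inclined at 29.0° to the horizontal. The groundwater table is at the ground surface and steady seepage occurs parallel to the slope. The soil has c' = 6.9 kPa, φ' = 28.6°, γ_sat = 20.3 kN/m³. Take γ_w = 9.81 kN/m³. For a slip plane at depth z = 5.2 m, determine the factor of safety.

FS = 0.66

With seepage parallel to the slope and the water table at the surface, the effective normal stress on the slip plane uses the buoyant unit weight γ' = γ_sat − γ_w while the driving shear stress uses γ_sat:
FS = [c' + γ' z cos²β tanφ'] / [γ_sat z sinβ cosβ]
γ' = 20.3 − 9.81 = 10.49 kN/m³
Numerator = 6.9 + 10.49·5.2·cos²29.0°·tan28.6° = 6.9 + 10.49·5.2·0.7650·0.5452 = 29.650 kPa
Denominator = 20.3·5.2·sin29.0°·cos29.0° = 20.3·5.2·0.4848·0.8746 = 44.760 kPa
FS = 29.650 / 44.760 = 0.662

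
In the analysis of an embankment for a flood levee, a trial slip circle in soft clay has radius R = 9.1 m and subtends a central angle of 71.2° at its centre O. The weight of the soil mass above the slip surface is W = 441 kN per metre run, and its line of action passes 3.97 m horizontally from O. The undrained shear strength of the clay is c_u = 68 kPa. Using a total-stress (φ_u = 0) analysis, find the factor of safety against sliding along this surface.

Taking moments about the centre O, the resisting moment is provided by the undrained shear strength acting along the arc:
Arc length L_a = R·θ = 9.1·(71.2°·π/180) = 9.1·1.2427 = 11.31 m
M_R = c_u·L_a·R = 68·11.31·9.1 = 6997.6 kN·m/m
M_D = W·d = 441·3.97 = 1750.8 kN·m/m
FS = M_R / M_D = 6997.6 / 1750.8 = 3.997

FS = 4.00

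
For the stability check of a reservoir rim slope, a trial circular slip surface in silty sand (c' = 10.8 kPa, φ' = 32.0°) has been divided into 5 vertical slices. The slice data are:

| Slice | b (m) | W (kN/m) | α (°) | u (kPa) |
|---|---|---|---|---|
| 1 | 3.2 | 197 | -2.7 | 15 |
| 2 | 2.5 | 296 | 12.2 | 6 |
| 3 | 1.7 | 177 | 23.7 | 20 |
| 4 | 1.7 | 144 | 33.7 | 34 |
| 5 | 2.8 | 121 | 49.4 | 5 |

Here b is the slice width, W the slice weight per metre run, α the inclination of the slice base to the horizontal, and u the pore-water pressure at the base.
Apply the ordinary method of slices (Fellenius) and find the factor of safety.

FS = 1.89

Ordinary method of slices: FS = Σ[c'·Δl_i + (W_i cosα_i − u_i·Δl_i)·tanφ'] / Σ W_i sinα_i, with Δl_i = b_i / cosα_i.
Slice 1: Δl = 3.2/cos(-2.7°) = 3.204 m; N'_1 = 197·cos(-2.7°) − 15·3.204 = 148.7; c'Δl = 34.60; W sinα = -9.3
Slice 2: Δl = 2.5/cos12.2° = 2.558 m; N'_2 = 296·cos12.2° − 6·2.558 = 274.0; c'Δl = 27.62; W sinα = 62.6
Slice 3: Δl = 1.7/cos23.7° = 1.857 m; N'_3 = 177·cos23.7° − 20·1.857 = 124.9; c'Δl = 20.05; W sinα = 71.1
Slice 4: Δl = 1.7/cos33.7° = 2.043 m; N'_4 = 144·cos33.7° − 34·2.043 = 50.3; c'Δl = 22.07; W sinα = 79.9
Slice 5: Δl = 2.8/cos49.4° = 4.303 m; N'_5 = 121·cos49.4° − 5·4.303 = 57.2; c'Δl = 46.47; W sinα = 91.9
Σc'Δl = 150.8 kN/m; ΣN' = 655.2 kN/m; ΣW sinα = 296.2 kN/m
Resisting = 150.8 + 655.2·tan32.0° = 150.8 + 409.4 = 560.2 kN/m
FS = 560.2 / 296.2 = 1.891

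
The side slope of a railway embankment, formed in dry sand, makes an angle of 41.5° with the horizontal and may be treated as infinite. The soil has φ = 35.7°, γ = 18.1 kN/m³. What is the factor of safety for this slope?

For a dry cohesionless infinite slope the factor of safety is FS = tanφ / tanβ.
FS = tan35.7° / tan41.5° = 0.7186 / 0.8847 = 0.812

FS = 0.81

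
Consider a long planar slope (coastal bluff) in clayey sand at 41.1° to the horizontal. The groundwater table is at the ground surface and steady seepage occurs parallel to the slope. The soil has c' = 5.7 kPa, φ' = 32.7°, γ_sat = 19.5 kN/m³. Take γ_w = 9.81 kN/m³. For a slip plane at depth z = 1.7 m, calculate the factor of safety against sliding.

With seepage parallel to the slope and the water table at the surface, the effective normal stress on the slip plane uses the buoyant unit weight γ' = γ_sat − γ_w while the driving shear stress uses γ_sat:
FS = [c' + γ' z cos²β tanφ'] / [γ_sat z sinβ cosβ]
γ' = 19.5 − 9.81 = 9.69 kN/m³
Numerator = 5.7 + 9.69·1.7·cos²41.1°·tan32.7° = 5.7 + 9.69·1.7·0.5679·0.6420 = 11.705 kPa
Denominator = 19.5·1.7·sin41.1°·cos41.1° = 19.5·1.7·0.6574·0.7536 = 16.422 kPa
FS = 11.705 / 16.422 = 0.713

FS = 0.71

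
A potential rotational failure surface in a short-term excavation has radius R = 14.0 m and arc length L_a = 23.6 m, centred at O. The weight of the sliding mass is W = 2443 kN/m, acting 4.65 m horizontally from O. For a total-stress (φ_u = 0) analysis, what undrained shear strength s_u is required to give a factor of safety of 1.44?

s_u = 49.5 kPa

FS = s_u·L_a·R / (W·d), so s_u = FS·W·d / (L_a·R).
s_u = 1.44·2443·4.65 / (23.60·14.0) = 16358.3 / 330.40 = 49.51 kPa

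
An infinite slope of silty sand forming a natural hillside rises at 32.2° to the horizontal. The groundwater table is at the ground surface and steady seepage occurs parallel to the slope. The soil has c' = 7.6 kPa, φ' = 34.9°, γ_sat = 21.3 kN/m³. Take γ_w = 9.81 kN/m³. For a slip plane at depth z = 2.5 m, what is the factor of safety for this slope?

FS = 0.91

With seepage parallel to the slope and the water table at the surface, the effective normal stress on the slip plane uses the buoyant unit weight γ' = γ_sat − γ_w while the driving shear stress uses γ_sat:
FS = [c' + γ' z cos²β tanφ'] / [γ_sat z sinβ cosβ]
γ' = 21.3 − 9.81 = 11.49 kN/m³
Numerator = 7.6 + 11.49·2.5·cos²32.2°·tan34.9° = 7.6 + 11.49·2.5·0.7160·0.6976 = 21.949 kPa
Denominator = 21.3·2.5·sin32.2°·cos32.2° = 21.3·2.5·0.5329·0.8462 = 24.011 kPa
FS = 21.949 / 24.011 = 0.914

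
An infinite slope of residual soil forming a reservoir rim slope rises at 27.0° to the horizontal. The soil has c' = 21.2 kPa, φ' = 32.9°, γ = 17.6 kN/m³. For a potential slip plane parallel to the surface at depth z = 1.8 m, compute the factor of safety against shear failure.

FS = 2.92

For an infinite slope with a slip plane parallel to the surface (no pore pressure): FS = [c' + γz cos²β tanφ'] / [γz sinβ cosβ].
γz = 17.6·1.8 = 31.68 kN/m²
Numerator = 21.2 + 31.68·cos²27.0°·tan32.9° = 21.2 + 31.68·0.7939·0.6469 = 37.471 kPa
Denominator = 31.68·sin27.0°·cos27.0° = 31.68·0.4540·0.8910 = 12.815 kPa
FS = 37.471 / 12.815 = 2.924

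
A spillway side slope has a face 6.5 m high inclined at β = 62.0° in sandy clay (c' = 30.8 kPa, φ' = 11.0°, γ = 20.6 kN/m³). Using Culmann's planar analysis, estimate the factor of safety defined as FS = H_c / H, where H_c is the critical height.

H_c = (4c'/γ) · sinβ cosφ' / [1 − cos(β − φ')]
    = (4·30.8/20.6) · sin62.0°·cos11.0° / [1 − cos51.0°]
    = 5.981 · 0.8667 / 0.3707 = 13.98 m
FS = H_c / H = 13.98 / 6.5 = 2.151

FS = 2.15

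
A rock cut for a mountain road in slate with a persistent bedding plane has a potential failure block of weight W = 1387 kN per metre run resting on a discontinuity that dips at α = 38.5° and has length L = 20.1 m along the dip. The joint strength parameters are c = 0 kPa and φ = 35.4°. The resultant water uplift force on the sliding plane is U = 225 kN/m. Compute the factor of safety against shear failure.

FS = 0.71

Resolving the block weight along and normal to the plane and applying the Mohr–Coulomb strength on the joint:
N' = W cosα − U = 1387·cos38.5° − 225 = 860.5 kN/m
Driving force T = W sinα = 1387·sin38.5° = 863.4 kN/m
Resisting force R = c·L + N'·tanφ = 0·20.1 + 860.5·tan35.4° = 0.0 + 611.5 = 611.5 kN/m
FS = R / T = 611.5 / 863.4 = 0.708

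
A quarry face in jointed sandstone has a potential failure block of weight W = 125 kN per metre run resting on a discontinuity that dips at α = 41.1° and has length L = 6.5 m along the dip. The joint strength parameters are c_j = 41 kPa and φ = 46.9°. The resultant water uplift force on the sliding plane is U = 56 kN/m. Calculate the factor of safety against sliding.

Resolving the block weight along and normal to the plane and applying the Mohr–Coulomb strength on the joint:
N' = W cosα − U = 125·cos41.1° − 56 = 38.2 kN/m
Driving force T = W sinα = 125·sin41.1° = 82.2 kN/m
Resisting force R = c_j·L + N'·tanφ = 41·6.5 + 38.2·tan46.9° = 266.5 + 40.8 = 307.3 kN/m
FS = R / T = 307.3 / 82.2 = 3.740

FS = 3.74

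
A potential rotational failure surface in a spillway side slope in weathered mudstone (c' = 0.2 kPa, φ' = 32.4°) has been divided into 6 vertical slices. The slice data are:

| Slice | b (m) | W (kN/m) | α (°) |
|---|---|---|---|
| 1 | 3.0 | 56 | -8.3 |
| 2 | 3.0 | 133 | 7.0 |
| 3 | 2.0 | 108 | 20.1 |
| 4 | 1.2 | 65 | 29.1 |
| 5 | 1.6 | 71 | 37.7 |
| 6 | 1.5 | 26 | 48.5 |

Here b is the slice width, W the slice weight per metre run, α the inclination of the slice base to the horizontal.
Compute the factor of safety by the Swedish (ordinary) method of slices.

FS = 1.92

Ordinary method of slices: FS = Σ[c'·Δl_i + (W_i cosα_i)·tanφ'] / Σ W_i sinα_i, with Δl_i = b_i / cosα_i.
Slice 1: Δl = 3.0/cos(-8.3°) = 3.032 m; N'_1 = 56·cos(-8.3°) = 55.4; c'Δl = 0.61; W sinα = -8.1
Slice 2: Δl = 3.0/cos7.0° = 3.023 m; N'_2 = 133·cos7.0° = 132.0; c'Δl = 0.60; W sinα = 16.2
Slice 3: Δl = 2.0/cos20.1° = 2.130 m; N'_3 = 108·cos20.1° = 101.4; c'Δl = 0.43; W sinα = 37.1
Slice 4: Δl = 1.2/cos29.1° = 1.373 m; N'_4 = 65·cos29.1° = 56.8; c'Δl = 0.27; W sinα = 31.6
Slice 5: Δl = 1.6/cos37.7° = 2.022 m; N'_5 = 71·cos37.7° = 56.2; c'Δl = 0.40; W sinα = 43.4
Slice 6: Δl = 1.5/cos48.5° = 2.264 m; N'_6 = 26·cos48.5° = 17.2; c'Δl = 0.45; W sinα = 19.5
Σc'Δl = 2.8 kN/m; ΣN' = 419.0 kN/m; ΣW sinα = 139.7 kN/m
Resisting = 2.8 + 419.0·tan32.4° = 2.8 + 265.9 = 268.7 kN/m
FS = 268.7 / 139.7 = 1.923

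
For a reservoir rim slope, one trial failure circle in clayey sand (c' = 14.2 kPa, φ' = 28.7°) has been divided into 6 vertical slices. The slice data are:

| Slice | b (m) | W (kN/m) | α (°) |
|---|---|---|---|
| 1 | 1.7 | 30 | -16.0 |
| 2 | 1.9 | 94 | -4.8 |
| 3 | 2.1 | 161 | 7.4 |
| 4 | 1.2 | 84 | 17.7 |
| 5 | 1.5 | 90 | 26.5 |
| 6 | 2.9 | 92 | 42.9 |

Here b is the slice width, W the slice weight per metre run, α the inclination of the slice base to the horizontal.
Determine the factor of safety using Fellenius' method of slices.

FS = 3.46

Ordinary method of slices: FS = Σ[c'·Δl_i + (W_i cosα_i)·tanφ'] / Σ W_i sinα_i, with Δl_i = b_i / cosα_i.
Slice 1: Δl = 1.7/cos(-16.0°) = 1.769 m; N'_1 = 30·cos(-16.0°) = 28.8; c'Δl = 25.11; W sinα = -8.3
Slice 2: Δl = 1.9/cos(-4.8°) = 1.907 m; N'_2 = 94·cos(-4.8°) = 93.7; c'Δl = 27.07; W sinα = -7.9
Slice 3: Δl = 2.1/cos7.4° = 2.118 m; N'_3 = 161·cos7.4° = 159.7; c'Δl = 30.07; W sinα = 20.7
Slice 4: Δl = 1.2/cos17.7° = 1.260 m; N'_4 = 84·cos17.7° = 80.0; c'Δl = 17.89; W sinα = 25.5
Slice 5: Δl = 1.5/cos26.5° = 1.676 m; N'_5 = 90·cos26.5° = 80.5; c'Δl = 23.80; W sinα = 40.2
Slice 6: Δl = 2.9/cos42.9° = 3.959 m; N'_6 = 92·cos42.9° = 67.4; c'Δl = 56.22; W sinα = 62.6
Σc'Δl = 180.2 kN/m; ΣN' = 510.1 kN/m; ΣW sinα = 132.9 kN/m
Resisting = 180.2 + 510.1·tan28.7° = 180.2 + 279.3 = 459.4 kN/m
FS = 459.4 / 132.9 = 3.456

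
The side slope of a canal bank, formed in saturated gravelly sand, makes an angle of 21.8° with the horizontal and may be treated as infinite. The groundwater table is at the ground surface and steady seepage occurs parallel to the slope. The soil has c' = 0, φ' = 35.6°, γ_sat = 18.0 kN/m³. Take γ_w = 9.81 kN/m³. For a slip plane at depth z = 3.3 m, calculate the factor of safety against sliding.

FS = 0.81

With seepage parallel to the slope and the water table at the surface, the effective normal stress on the slip plane uses the buoyant unit weight γ' = γ_sat − γ_w while the driving shear stress uses γ_sat:
FS = [c' + γ' z cos²β tanφ'] / [γ_sat z sinβ cosβ]
(For c' = 0 this reduces to FS = (γ'/γ_sat)·tanφ'/tanβ.)
γ' = 18.0 − 9.81 = 8.19 kN/m³
Numerator = 0.0 + 8.19·3.3·cos²21.8°·tan35.6° = 0.0 + 8.19·3.3·0.8621·0.7159 = 16.681 kPa
Denominator = 18.0·3.3·sin21.8°·cos21.8° = 18.0·3.3·0.3714·0.9285 = 20.482 kPa
FS = 16.681 / 20.482 = 0.814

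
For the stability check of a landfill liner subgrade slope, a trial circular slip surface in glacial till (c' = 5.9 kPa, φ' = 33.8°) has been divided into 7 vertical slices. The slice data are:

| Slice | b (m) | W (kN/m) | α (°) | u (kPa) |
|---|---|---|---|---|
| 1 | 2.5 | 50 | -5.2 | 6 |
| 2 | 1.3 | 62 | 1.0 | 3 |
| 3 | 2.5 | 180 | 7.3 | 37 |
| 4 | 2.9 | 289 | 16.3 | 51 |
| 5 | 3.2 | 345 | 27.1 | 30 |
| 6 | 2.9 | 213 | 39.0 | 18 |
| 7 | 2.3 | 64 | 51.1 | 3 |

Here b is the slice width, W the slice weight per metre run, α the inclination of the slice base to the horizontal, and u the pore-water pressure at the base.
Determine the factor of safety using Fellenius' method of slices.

Ordinary method of slices: FS = Σ[c'·Δl_i + (W_i cosα_i − u_i·Δl_i)·tanφ'] / Σ W_i sinα_i, with Δl_i = b_i / cosα_i.
Slice 1: Δl = 2.5/cos(-5.2°) = 2.510 m; N'_1 = 50·cos(-5.2°) − 6·2.510 = 34.7; c'Δl = 14.81; W sinα = -4.5
Slice 2: Δl = 1.3/cos1.0° = 1.300 m; N'_2 = 62·cos1.0° − 3·1.300 = 58.1; c'Δl = 7.67; W sinα = 1.1
Slice 3: Δl = 2.5/cos7.3° = 2.520 m; N'_3 = 180·cos7.3° − 37·2.520 = 85.3; c'Δl = 14.87; W sinα = 22.9
Slice 4: Δl = 2.9/cos16.3° = 3.021 m; N'_4 = 289·cos16.3° − 51·3.021 = 123.3; c'Δl = 17.83; W sinα = 81.1
Slice 5: Δl = 3.2/cos27.1° = 3.595 m; N'_5 = 345·cos27.1° − 30·3.595 = 199.3; c'Δl = 21.21; W sinα = 157.2
Slice 6: Δl = 2.9/cos39.0° = 3.732 m; N'_6 = 213·cos39.0° − 18·3.732 = 98.4; c'Δl = 22.02; W sinα = 134.0
Slice 7: Δl = 2.3/cos51.1° = 3.663 m; N'_7 = 64·cos51.1° − 3·3.663 = 29.2; c'Δl = 21.61; W sinα = 49.8
Σc'Δl = 120.0 kN/m; ΣN' = 628.2 kN/m; ΣW sinα = 441.6 kN/m
Resisting = 120.0 + 628.2·tan33.8° = 120.0 + 420.6 = 540.6 kN/m
FS = 540.6 / 441.6 = 1.224

FS = 1.22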